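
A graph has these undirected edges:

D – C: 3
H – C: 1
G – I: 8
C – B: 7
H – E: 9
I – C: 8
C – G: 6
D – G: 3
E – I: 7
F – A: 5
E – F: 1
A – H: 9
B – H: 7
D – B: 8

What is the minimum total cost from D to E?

13

Candidate routes:
D–G–C–H–E: 3+6+1+9 = 19
D–C–I–E: 3+8+7 = 18
D–G–I–E: 3+8+7 = 18
D–C–H–E: 3+1+9 = 13
Cheapest is D–C–H–E at 13.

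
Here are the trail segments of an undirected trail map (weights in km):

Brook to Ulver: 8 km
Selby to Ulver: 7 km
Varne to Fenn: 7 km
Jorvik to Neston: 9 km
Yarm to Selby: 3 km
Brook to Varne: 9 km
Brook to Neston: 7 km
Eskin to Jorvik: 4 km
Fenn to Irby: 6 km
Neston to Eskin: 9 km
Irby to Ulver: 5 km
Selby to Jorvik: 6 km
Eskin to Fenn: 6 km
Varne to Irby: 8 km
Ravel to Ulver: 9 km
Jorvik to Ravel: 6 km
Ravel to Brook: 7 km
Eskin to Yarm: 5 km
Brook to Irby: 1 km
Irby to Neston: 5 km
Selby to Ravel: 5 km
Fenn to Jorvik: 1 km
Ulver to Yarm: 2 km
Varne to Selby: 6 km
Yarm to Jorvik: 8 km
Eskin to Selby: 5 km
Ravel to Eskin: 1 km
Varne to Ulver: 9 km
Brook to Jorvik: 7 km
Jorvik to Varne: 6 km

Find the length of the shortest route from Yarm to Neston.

12 km

Candidate routes:
Yarm - Eskin - Neston: 5+9 = 14
Yarm - Ulver - Irby - Neston: 2+5+5 = 12
The minimum is 12 km via Yarm - Ulver - Irby - Neston.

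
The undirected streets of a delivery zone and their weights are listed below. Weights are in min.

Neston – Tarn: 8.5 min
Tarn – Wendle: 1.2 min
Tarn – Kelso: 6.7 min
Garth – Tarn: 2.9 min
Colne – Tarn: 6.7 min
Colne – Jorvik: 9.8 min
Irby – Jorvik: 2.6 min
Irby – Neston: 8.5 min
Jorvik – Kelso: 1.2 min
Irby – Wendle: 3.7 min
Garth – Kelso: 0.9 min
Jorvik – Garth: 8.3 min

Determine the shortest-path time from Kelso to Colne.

10.5 min

Enumerating some paths:
Kelso - Garth - Tarn - Colne: 0.9+2.9+6.7 = 10.5
Kelso - Jorvik - Colne: 1.2+9.8 = 11
The minimum is 10.5 min via Kelso - Garth - Tarn - Colne.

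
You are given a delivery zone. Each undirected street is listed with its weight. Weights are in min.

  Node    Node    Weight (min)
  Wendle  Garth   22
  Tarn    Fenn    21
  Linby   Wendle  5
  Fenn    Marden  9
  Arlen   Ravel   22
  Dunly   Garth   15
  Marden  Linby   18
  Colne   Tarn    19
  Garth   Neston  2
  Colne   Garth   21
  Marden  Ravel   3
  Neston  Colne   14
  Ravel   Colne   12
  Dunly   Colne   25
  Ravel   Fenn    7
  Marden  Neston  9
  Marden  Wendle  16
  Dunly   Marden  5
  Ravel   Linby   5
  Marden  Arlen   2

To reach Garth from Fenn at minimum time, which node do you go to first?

Marden

Compare a few routes:
Fenn - Marden - Dunly - Garth: 9+5+15 = 29
Fenn - Marden - Neston - Garth: 9+9+2 = 20
Fenn - Ravel - Marden - Neston - Garth: 7+3+9+2 = 21
Fenn - Ravel - Marden - Dunly - Garth: 7+3+5+15 = 30
Cheapest is Fenn - Marden - Neston - Garth at 20 min.
So from Fenn the first move is to Marden.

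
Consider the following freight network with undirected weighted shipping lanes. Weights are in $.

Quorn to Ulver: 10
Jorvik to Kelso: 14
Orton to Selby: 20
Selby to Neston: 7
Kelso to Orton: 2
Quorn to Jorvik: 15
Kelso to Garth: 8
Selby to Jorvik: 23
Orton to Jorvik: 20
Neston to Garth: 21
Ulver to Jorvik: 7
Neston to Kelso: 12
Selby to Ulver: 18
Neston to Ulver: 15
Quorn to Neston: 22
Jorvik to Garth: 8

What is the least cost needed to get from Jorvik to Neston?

Compare a few routes:
Jorvik → Garth → Neston: 8+21 = 29
Jorvik → Ulver → Neston: 7+15 = 22
Jorvik → Garth → Kelso → Neston: 8+8+12 = 28
Jorvik → Kelso → Neston: 14+12 = 26
Cheapest is Jorvik → Ulver → Neston at $22.

$22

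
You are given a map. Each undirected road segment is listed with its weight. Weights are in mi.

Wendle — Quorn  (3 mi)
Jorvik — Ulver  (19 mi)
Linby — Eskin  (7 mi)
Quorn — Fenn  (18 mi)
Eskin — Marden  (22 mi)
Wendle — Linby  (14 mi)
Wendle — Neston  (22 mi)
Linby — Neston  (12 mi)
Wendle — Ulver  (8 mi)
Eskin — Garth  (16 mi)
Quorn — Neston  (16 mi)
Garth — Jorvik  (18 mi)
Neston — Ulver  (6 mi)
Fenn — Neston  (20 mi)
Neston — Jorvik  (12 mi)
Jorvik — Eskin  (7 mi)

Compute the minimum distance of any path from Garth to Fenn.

50 mi

Candidate routes:
Garth → Jorvik → Neston → Fenn: 18+12+20 = 50
Garth → Eskin → Linby → Neston → Fenn: 16+7+12+20 = 55
Garth → Eskin → Linby → Wendle → Quorn → Fenn: 16+7+14+3+18 = 58
Garth → Eskin → Jorvik → Neston → Fenn: 16+7+12+20 = 55
The minimum is 50 mi via Garth → Jorvik → Neston → Fenn.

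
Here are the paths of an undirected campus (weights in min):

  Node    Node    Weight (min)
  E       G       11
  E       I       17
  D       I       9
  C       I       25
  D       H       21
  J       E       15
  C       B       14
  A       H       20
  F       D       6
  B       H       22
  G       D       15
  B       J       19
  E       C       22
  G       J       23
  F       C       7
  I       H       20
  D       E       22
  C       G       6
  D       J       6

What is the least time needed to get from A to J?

47 min

Running Dijkstra from A:
A: 0
H: 20  (via A)
I: 40  (via H)
D: 41  (via H)
B: 42  (via H)
F: 47  (via D)
J: 47  (via D)
Shortest route: A–H–D–J = 47 min.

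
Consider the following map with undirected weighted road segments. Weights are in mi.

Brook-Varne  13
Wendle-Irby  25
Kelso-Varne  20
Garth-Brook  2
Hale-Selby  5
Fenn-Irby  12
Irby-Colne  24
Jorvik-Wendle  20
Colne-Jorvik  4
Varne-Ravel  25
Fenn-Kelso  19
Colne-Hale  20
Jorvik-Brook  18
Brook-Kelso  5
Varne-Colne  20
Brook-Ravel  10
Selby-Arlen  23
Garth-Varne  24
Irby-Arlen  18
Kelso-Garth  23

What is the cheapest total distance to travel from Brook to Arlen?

54 mi

Compare a few routes:
Brook → Kelso → Fenn → Irby → Arlen: 5+19+12+18 = 54
Brook → Jorvik → Colne → Irby → Arlen: 18+4+24+18 = 64
The minimum is 54 mi via Brook → Kelso → Fenn → Irby → Arlen.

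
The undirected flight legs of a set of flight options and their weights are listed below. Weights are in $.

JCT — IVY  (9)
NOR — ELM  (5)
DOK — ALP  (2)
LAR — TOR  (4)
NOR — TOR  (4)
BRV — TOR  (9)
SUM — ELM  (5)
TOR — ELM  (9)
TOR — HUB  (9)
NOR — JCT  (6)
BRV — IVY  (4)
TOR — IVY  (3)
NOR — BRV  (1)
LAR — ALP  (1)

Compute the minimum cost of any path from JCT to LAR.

Candidate routes:
JCT → IVY → TOR → LAR: 9+3+4 = 16
JCT → NOR → BRV → IVY → TOR → LAR: 6+1+4+3+4 = 18
JCT → NOR → TOR → LAR: 6+4+4 = 14
JCT → NOR → BRV → TOR → LAR: 6+1+9+4 = 20
Cheapest is JCT → NOR → TOR → LAR at $14.

$14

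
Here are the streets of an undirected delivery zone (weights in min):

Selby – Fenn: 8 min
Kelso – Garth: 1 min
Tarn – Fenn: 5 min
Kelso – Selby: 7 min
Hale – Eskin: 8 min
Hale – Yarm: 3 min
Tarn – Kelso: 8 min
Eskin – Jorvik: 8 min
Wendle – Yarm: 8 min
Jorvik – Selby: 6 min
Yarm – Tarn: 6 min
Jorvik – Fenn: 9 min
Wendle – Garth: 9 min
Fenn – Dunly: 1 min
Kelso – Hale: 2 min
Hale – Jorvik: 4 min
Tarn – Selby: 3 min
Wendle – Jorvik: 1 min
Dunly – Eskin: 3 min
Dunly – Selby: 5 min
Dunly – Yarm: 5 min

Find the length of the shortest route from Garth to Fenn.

Running Dijkstra from Garth:
Garth: 0
Kelso: 1  (via Garth)
Hale: 3  (via Kelso)
Yarm: 6  (via Hale)
Jorvik: 7  (via Hale)
Wendle: 8  (via Jorvik)
Selby: 8  (via Kelso)
Tarn: 9  (via Kelso)
Eskin: 11  (via Hale)
Dunly: 11  (via Yarm)
Fenn: 12  (via Dunly)
Shortest route: Garth–Kelso–Hale–Yarm–Dunly–Fenn = 12 min.

12 min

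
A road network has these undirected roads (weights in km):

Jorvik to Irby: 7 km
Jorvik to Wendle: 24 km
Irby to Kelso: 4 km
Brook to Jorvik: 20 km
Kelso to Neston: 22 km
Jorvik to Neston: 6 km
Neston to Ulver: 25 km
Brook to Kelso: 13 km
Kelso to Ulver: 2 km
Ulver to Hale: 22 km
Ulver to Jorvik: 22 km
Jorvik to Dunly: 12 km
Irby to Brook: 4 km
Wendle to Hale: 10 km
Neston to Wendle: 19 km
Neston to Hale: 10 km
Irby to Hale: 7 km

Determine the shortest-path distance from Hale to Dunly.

Enumerating some paths:
Hale - Irby - Jorvik - Dunly: 7+7+12 = 26
Hale - Wendle - Jorvik - Dunly: 10+24+12 = 46
Hale - Neston - Jorvik - Dunly: 10+6+12 = 28
Hale - Irby - Brook - Jorvik - Dunly: 7+4+20+12 = 43
The minimum is 26 km via Hale - Irby - Jorvik - Dunly.

26 km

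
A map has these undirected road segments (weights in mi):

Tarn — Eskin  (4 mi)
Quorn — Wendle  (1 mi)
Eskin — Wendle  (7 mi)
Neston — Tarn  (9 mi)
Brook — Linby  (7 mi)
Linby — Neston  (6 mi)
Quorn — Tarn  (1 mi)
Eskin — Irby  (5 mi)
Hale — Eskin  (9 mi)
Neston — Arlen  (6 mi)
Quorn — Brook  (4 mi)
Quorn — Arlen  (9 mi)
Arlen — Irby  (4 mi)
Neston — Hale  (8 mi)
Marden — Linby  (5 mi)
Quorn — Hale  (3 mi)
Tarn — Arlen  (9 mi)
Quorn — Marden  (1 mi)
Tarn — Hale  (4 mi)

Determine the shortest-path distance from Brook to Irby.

Settle nodes by increasing distance from Brook:
Brook: 0
Quorn: 4  (via Brook)
Wendle: 5  (via Quorn)
Marden: 5  (via Quorn)
Tarn: 5  (via Quorn)
Hale: 7  (via Quorn)
Linby: 7  (via Brook)
Eskin: 9  (via Tarn)
Neston: 13  (via Linby)
Arlen: 13  (via Quorn)
Irby: 14  (via Eskin)
Shortest route: Brook–Quorn–Tarn–Eskin–Irby = 14 mi.

14 mi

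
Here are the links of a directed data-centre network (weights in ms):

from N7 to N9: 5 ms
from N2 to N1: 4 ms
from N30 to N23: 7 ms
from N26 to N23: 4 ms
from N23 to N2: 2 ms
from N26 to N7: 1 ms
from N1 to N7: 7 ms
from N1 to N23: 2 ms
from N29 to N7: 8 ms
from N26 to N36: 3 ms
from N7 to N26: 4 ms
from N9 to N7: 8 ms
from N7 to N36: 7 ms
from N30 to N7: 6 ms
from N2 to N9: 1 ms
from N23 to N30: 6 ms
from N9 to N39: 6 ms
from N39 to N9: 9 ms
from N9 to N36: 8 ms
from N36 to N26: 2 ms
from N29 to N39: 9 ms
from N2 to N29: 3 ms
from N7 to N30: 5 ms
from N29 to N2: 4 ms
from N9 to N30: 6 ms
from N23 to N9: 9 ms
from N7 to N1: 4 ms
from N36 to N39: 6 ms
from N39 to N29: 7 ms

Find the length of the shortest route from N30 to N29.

12 ms

Candidate routes:
N30 - N7 - N1 - N23 - N2 - N29: 6+4+2+2+3 = 17
N30 - N23 - N2 - N29: 7+2+3 = 12
The minimum is 12 ms via N30 - N23 - N2 - N29.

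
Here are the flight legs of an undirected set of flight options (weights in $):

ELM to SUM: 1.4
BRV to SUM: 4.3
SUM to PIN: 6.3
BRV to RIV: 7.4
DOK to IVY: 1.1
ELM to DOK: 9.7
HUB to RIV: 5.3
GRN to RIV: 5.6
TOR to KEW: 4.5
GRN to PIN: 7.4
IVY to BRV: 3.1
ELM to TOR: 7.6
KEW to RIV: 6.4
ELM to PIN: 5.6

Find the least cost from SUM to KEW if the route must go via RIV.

$18.1

Best SUM to RIV: SUM → BRV → RIV costing 11.7
Shortest RIV→KEW: RIV → KEW = 6.4
Total via RIV: 11.7 + 6.4 = $18.1.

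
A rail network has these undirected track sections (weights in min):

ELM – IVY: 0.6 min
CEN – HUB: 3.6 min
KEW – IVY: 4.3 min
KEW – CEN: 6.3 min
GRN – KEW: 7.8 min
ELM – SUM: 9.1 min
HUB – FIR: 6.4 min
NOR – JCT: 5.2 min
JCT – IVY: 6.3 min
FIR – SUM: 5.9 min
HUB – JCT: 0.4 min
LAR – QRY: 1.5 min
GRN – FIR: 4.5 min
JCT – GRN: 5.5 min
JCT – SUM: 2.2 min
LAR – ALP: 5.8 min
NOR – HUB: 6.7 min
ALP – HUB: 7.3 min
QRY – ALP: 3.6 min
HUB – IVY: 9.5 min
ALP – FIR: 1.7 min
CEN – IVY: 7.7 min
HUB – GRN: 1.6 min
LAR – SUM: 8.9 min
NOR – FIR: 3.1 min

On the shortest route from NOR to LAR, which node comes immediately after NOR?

FIR

Compare a few routes:
NOR → FIR → ALP → LAR: 3.1+1.7+5.8 = 10.6
NOR → FIR → ALP → QRY → LAR: 3.1+1.7+3.6+1.5 = 9.9
NOR → JCT → SUM → LAR: 5.2+2.2+8.9 = 16.3
The minimum is 9.9 min via NOR → FIR → ALP → QRY → LAR.
So from NOR the first move is to FIR.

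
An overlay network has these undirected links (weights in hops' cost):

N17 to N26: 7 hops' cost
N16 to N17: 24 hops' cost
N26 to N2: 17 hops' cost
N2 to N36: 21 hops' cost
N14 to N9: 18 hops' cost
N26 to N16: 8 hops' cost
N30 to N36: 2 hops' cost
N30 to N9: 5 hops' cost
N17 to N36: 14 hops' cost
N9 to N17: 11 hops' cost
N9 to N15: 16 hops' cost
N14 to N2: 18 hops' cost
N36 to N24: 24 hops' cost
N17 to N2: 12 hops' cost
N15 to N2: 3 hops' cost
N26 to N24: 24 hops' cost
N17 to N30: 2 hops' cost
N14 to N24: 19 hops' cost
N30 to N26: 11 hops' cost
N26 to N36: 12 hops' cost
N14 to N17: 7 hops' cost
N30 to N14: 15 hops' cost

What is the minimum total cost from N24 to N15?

40 hops' cost

Settle nodes by increasing distance from N24:
N24: 0
N14: 19  (via N24)
N36: 24  (via N24)
N26: 24  (via N24)
N17: 26  (via N14)
N30: 26  (via N36)
N9: 31  (via N30)
N16: 32  (via N26)
N2: 37  (via N14)
N15: 40  (via N2)
Shortest route: N24 → N14 → N2 → N15 = 40 hops' cost.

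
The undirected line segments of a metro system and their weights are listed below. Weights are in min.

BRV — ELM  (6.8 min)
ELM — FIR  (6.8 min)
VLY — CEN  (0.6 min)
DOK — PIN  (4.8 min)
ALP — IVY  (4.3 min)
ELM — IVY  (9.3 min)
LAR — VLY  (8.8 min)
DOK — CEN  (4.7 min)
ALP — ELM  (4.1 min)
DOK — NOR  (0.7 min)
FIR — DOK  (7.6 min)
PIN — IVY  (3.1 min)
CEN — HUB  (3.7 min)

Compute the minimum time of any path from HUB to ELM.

22.8 min

Candidate routes:
HUB - CEN - DOK - PIN - IVY - ALP - ELM: 3.7+4.7+4.8+3.1+4.3+4.1 = 24.7
HUB - CEN - DOK - FIR - ELM: 3.7+4.7+7.6+6.8 = 22.8
The minimum is 22.8 min via HUB - CEN - DOK - FIR - ELM.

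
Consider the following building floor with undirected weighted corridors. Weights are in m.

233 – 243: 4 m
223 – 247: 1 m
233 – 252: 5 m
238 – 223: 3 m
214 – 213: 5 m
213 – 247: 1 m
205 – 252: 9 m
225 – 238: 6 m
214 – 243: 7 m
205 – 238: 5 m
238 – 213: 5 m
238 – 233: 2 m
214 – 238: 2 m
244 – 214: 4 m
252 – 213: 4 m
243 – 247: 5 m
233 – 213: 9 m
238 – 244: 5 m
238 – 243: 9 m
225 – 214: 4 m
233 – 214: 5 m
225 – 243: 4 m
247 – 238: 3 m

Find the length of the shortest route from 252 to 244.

12 m

Settle nodes by increasing distance from 252:
252: 0
213: 4  (via 252)
233: 5  (via 252)
247: 5  (via 213)
223: 6  (via 247)
238: 7  (via 233)
214: 9  (via 213)
243: 9  (via 233)
205: 9  (via 252)
244: 12  (via 238)
Shortest route: 252–233–238–244 = 12 m.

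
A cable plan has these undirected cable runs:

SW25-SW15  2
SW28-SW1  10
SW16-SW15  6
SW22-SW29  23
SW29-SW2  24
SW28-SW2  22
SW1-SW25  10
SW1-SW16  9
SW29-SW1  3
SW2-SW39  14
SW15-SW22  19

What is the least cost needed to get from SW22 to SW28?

36

Shortest distances from SW22:
SW22: 0
SW15: 19  (via SW22)
SW25: 21  (via SW15)
SW29: 23  (via SW22)
SW16: 25  (via SW15)
SW1: 26  (via SW29)
SW28: 36  (via SW1)
Shortest route: SW22–SW29–SW1–SW28 = 36.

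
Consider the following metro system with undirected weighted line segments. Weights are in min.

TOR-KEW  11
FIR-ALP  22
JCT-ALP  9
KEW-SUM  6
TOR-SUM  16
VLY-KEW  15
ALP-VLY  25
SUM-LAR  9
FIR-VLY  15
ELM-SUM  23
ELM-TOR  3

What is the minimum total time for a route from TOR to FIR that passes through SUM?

52 min

Best TOR to SUM: TOR–SUM costing 16
Best SUM to FIR: SUM–KEW–VLY–FIR costing 36
Total via SUM: 16 + 36 = 52 min.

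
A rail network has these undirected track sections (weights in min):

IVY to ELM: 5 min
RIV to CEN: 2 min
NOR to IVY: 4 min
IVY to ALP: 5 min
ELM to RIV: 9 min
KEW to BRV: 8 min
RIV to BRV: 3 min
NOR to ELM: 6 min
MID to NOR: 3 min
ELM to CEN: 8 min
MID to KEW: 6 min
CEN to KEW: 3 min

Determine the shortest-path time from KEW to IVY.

Compare a few routes:
KEW - MID - NOR - IVY: 6+3+4 = 13
KEW - MID - NOR - ELM - IVY: 6+3+6+5 = 20
KEW - CEN - RIV - ELM - IVY: 3+2+9+5 = 19
KEW - CEN - ELM - IVY: 3+8+5 = 16
The minimum is 13 min via KEW - MID - NOR - IVY.

13 min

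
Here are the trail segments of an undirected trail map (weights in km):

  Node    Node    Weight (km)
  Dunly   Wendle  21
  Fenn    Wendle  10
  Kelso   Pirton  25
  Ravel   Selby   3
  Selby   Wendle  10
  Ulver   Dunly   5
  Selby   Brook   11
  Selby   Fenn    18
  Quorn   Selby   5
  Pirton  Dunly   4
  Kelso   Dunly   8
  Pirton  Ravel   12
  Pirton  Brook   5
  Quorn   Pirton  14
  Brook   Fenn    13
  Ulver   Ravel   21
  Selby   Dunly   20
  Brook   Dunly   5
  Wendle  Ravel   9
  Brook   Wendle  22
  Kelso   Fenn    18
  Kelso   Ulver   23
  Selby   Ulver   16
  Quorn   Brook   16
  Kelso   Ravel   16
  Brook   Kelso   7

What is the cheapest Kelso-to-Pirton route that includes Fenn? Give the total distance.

Shortest Kelso→Fenn: Kelso–Fenn = 18
Best Fenn to Pirton: Fenn–Brook–Pirton costing 18
Total via Fenn: 18 + 18 = 36 km.

36 km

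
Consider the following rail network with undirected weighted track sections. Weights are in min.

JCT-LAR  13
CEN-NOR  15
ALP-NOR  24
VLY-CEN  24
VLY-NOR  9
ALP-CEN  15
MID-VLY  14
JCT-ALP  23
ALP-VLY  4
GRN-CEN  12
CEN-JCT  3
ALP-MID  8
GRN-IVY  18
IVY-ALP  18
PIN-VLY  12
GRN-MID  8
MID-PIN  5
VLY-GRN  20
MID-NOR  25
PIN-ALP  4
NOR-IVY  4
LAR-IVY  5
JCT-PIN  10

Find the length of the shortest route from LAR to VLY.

Settle nodes by increasing distance from LAR:
LAR: 0
IVY: 5  (via LAR)
NOR: 9  (via IVY)
JCT: 13  (via LAR)
CEN: 16  (via JCT)
VLY: 18  (via NOR)
Shortest route: LAR–IVY–NOR–VLY = 18 min.

18 min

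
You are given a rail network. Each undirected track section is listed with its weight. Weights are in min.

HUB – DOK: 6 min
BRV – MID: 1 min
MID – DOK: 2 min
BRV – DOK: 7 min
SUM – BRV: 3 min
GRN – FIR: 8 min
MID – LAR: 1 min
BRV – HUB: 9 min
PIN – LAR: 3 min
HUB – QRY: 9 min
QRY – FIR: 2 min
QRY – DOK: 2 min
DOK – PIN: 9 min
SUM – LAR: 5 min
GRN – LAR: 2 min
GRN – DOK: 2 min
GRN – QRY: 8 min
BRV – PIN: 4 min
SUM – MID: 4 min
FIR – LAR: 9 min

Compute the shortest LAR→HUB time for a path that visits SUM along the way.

Shortest LAR→SUM: LAR → SUM = 5
Shortest SUM→HUB: SUM → BRV → HUB = 12
Total via SUM: 5 + 12 = 17 min.

17 min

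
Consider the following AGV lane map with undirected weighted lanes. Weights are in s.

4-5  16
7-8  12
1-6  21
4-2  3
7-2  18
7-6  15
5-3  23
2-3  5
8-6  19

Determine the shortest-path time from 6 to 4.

36 s

Candidate routes:
6 - 7 - 2 - 4: 15+18+3 = 36
6 - 8 - 7 - 2 - 4: 19+12+18+3 = 52
The minimum is 36 s via 6 - 7 - 2 - 4.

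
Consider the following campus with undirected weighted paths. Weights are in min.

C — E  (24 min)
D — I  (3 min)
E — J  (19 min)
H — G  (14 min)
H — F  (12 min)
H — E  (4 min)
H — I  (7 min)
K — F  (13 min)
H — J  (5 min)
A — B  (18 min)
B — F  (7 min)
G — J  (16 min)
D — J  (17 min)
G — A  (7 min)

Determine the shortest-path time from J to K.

Running Dijkstra from J:
J: 0
H: 5  (via J)
E: 9  (via H)
I: 12  (via H)
D: 15  (via I)
G: 16  (via J)
F: 17  (via H)
A: 23  (via G)
B: 24  (via F)
K: 30  (via F)
Shortest route: J → H → F → K = 30 min.

30 min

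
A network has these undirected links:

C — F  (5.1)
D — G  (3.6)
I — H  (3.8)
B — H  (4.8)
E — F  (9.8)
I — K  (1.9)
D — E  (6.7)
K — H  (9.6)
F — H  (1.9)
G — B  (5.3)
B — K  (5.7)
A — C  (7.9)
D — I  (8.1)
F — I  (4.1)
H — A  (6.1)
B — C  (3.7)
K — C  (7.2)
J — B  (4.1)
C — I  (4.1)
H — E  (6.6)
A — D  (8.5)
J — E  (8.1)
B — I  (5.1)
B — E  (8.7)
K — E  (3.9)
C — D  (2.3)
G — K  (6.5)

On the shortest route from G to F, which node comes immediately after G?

Enumerating some paths:
G - D - C - F: 3.6+2.3+5.1 = 11
G - B - H - F: 5.3+4.8+1.9 = 12
G - K - I - F: 6.5+1.9+4.1 = 12.5
The minimum is 11 via G - D - C - F.
So from G the first move is to D.

D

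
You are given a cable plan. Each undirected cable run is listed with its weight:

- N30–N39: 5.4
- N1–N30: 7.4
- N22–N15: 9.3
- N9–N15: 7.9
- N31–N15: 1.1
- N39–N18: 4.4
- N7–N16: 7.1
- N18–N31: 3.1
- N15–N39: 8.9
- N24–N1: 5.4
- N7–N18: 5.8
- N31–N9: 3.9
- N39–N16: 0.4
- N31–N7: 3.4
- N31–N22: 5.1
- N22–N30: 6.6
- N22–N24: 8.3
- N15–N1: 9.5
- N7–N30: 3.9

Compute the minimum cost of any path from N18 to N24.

Compare a few routes:
N18–N31–N22–N24: 3.1+5.1+8.3 = 16.5
N18–N31–N15–N1–N24: 3.1+1.1+9.5+5.4 = 19.1
N18–N7–N30–N1–N24: 5.8+3.9+7.4+5.4 = 22.5
N18–N31–N15–N22–N24: 3.1+1.1+9.3+8.3 = 21.8
The minimum is 16.5 via N18–N31–N22–N24.

16.5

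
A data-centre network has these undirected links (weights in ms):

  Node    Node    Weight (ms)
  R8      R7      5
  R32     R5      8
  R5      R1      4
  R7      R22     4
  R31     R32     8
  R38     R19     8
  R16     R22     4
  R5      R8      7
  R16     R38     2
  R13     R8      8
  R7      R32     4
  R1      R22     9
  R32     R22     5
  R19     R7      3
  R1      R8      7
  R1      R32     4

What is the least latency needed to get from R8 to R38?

Candidate routes:
R8 → R7 → R19 → R38: 5+3+8 = 16
R8 → R7 → R22 → R16 → R38: 5+4+4+2 = 15
The minimum is 15 ms via R8 → R7 → R22 → R16 → R38.

15 ms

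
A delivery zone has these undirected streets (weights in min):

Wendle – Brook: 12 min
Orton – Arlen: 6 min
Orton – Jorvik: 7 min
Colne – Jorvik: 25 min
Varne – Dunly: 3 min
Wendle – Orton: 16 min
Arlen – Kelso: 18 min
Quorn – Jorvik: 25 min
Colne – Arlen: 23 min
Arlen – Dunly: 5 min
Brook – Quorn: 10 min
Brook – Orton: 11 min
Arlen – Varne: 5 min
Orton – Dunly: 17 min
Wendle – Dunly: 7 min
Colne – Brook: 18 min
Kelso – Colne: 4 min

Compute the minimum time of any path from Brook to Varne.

Running Dijkstra from Brook:
Brook: 0
Quorn: 10  (via Brook)
Orton: 11  (via Brook)
Wendle: 12  (via Brook)
Arlen: 17  (via Orton)
Colne: 18  (via Brook)
Jorvik: 18  (via Orton)
Dunly: 19  (via Wendle)
Varne: 22  (via Arlen)
Shortest route: Brook–Orton–Arlen–Varne = 22 min.

22 min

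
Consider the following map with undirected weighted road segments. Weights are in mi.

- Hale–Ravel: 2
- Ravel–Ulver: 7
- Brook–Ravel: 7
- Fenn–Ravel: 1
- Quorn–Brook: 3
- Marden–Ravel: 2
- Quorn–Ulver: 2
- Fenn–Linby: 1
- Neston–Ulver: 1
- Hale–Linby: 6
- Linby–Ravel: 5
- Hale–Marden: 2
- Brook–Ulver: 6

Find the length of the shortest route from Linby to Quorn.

11 mi

Running Dijkstra from Linby:
Linby: 0
Fenn: 1  (via Linby)
Ravel: 2  (via Fenn)
Hale: 4  (via Ravel)
Marden: 4  (via Ravel)
Ulver: 9  (via Ravel)
Brook: 9  (via Ravel)
Neston: 10  (via Ulver)
Quorn: 11  (via Ulver)
Shortest route: Linby–Fenn–Ravel–Ulver–Quorn = 11 mi.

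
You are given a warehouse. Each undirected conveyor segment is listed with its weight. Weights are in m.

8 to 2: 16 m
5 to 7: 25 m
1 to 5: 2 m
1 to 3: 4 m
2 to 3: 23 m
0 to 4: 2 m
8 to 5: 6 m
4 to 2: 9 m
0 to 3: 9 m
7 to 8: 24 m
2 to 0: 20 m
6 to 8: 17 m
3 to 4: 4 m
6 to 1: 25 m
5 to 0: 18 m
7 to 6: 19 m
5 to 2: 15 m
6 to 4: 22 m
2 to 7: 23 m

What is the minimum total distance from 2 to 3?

13 m

Shortest distances from 2:
2: 0
4: 9  (via 2)
0: 11  (via 4)
3: 13  (via 4)
Shortest route: 2–4–3 = 13 m.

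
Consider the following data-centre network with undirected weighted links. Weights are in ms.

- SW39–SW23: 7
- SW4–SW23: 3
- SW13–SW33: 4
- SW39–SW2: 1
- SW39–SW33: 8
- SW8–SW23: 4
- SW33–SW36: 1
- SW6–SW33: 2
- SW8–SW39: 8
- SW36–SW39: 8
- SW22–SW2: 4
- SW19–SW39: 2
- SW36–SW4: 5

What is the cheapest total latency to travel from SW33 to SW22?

13 ms

Settle nodes by increasing distance from SW33:
SW33: 0
SW36: 1  (via SW33)
SW6: 2  (via SW33)
SW13: 4  (via SW33)
SW4: 6  (via SW36)
SW39: 8  (via SW33)
SW2: 9  (via SW39)
SW23: 9  (via SW4)
SW19: 10  (via SW39)
SW22: 13  (via SW2)
Shortest route: SW33–SW39–SW2–SW22 = 13 ms.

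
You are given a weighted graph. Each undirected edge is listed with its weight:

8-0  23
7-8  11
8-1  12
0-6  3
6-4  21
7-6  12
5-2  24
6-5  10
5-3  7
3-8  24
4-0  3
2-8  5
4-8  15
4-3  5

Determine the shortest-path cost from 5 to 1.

39

Candidate routes:
5 - 2 - 8 - 1: 24+5+12 = 41
5 - 3 - 8 - 1: 7+24+12 = 43
5 - 3 - 4 - 8 - 1: 7+5+15+12 = 39
5 - 6 - 0 - 4 - 8 - 1: 10+3+3+15+12 = 43
Cheapest is 5 - 3 - 4 - 8 - 1 at 39.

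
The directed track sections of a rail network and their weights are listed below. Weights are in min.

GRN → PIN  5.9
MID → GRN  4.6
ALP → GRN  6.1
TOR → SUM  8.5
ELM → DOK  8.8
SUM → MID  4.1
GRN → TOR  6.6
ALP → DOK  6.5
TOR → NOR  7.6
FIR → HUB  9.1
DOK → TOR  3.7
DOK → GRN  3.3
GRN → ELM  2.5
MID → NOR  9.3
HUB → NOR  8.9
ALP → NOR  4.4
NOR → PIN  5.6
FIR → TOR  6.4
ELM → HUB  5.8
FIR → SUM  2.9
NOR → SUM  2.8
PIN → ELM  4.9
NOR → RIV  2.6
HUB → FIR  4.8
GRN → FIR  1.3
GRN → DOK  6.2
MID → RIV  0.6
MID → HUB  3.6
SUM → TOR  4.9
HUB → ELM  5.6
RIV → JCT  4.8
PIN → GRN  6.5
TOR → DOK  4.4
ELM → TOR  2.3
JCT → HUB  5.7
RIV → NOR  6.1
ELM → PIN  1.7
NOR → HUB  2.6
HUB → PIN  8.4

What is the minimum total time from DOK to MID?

Running Dijkstra from DOK:
DOK: 0
GRN: 3.3  (via DOK)
TOR: 3.7  (via DOK)
FIR: 4.6  (via GRN)
ELM: 5.8  (via GRN)
SUM: 7.5  (via FIR)
PIN: 7.5  (via ELM)
NOR: 11.3  (via TOR)
HUB: 11.6  (via ELM)
MID: 11.6  (via SUM)
Shortest route: DOK → GRN → FIR → SUM → MID = 11.6 min.

11.6 min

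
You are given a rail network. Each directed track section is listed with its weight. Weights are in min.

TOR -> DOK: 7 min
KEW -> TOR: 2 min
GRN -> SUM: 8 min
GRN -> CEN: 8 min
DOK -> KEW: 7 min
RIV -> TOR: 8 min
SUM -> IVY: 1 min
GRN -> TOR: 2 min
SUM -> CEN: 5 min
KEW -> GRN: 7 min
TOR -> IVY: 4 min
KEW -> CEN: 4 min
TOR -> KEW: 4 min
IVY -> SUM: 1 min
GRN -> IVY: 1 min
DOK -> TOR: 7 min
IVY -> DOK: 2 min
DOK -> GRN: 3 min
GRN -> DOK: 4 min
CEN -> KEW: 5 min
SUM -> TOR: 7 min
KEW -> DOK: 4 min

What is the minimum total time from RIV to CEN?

Shortest distances from RIV:
RIV: 0
TOR: 8  (via RIV)
IVY: 12  (via TOR)
KEW: 12  (via TOR)
SUM: 13  (via IVY)
DOK: 14  (via IVY)
CEN: 16  (via KEW)
Shortest route: RIV–TOR–KEW–CEN = 16 min.

16 min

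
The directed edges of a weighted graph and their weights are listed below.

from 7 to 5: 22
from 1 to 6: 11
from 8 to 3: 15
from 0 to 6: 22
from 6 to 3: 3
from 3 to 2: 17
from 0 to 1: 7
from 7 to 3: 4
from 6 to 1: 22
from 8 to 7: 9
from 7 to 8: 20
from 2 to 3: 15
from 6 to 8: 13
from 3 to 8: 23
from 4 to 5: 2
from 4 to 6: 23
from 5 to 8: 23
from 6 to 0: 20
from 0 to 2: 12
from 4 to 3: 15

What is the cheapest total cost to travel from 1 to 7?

33

Enumerating some paths:
1 → 6 → 3 → 8 → 7: 11+3+23+9 = 46
1 → 6 → 8 → 7: 11+13+9 = 33
The minimum is 33 via 1 → 6 → 8 → 7.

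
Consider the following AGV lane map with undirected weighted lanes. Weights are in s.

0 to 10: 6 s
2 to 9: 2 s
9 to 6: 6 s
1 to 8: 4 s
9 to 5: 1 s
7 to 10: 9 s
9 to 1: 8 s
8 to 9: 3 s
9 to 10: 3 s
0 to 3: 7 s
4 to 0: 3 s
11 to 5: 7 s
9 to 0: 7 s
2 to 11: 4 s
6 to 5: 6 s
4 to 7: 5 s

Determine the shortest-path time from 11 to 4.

16 s

Compare a few routes:
11–5–9–0–4: 7+1+7+3 = 18
11–2–9–0–4: 4+2+7+3 = 16
11–2–9–10–0–4: 4+2+3+6+3 = 18
Cheapest is 11–2–9–0–4 at 16 s.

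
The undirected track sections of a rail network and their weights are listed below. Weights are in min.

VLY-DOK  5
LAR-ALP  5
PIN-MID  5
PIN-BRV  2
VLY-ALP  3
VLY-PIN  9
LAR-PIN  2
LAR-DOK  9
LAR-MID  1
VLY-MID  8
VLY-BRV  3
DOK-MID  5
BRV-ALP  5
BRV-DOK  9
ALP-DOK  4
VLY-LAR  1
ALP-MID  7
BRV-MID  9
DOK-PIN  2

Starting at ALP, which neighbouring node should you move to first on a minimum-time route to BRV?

Enumerating some paths:
ALP–VLY–BRV: 3+3 = 6
ALP–BRV: 5 = 5
Cheapest is ALP–BRV at 5 min.
So from ALP the first move is to BRV.

BRV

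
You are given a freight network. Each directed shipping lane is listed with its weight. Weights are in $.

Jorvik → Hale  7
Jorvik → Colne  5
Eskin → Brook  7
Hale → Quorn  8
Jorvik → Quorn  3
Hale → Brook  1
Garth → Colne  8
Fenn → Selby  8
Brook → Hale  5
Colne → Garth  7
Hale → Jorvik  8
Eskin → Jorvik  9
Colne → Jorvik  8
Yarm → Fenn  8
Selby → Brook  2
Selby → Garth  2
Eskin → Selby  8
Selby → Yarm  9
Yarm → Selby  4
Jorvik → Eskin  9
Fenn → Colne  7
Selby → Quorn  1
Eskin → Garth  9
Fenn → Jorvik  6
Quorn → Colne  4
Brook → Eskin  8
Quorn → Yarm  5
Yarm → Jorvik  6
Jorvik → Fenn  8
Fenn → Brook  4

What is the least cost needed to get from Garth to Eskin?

Enumerating some paths:
Garth - Colne - Jorvik - Fenn - Brook - Eskin: 8+8+8+4+8 = 36
Garth - Colne - Jorvik - Eskin: 8+8+9 = 25
Garth - Colne - Jorvik - Hale - Brook - Eskin: 8+8+7+1+8 = 32
The minimum is $25 via Garth - Colne - Jorvik - Eskin.

$25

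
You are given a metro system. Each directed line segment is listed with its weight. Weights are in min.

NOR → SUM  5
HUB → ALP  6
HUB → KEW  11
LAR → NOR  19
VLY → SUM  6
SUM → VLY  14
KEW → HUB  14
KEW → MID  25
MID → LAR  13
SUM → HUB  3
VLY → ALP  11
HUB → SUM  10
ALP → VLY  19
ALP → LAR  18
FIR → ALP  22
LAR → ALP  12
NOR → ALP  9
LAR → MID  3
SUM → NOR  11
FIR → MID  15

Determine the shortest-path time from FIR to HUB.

Settle nodes by increasing distance from FIR:
FIR: 0
MID: 15  (via FIR)
ALP: 22  (via FIR)
LAR: 28  (via MID)
VLY: 41  (via ALP)
SUM: 47  (via VLY)
NOR: 47  (via LAR)
HUB: 50  (via SUM)
Shortest route: FIR–ALP–VLY–SUM–HUB = 50 min.

50 min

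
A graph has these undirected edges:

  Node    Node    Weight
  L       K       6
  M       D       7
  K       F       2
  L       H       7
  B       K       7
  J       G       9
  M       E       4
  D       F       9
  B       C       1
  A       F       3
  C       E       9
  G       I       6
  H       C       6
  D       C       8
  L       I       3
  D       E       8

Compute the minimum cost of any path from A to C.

13

Candidate routes:
A → F → K → B → C: 3+2+7+1 = 13
A → F → D → C: 3+9+8 = 20
A → F → K → L → H → C: 3+2+6+7+6 = 24
The minimum is 13 via A → F → K → B → C.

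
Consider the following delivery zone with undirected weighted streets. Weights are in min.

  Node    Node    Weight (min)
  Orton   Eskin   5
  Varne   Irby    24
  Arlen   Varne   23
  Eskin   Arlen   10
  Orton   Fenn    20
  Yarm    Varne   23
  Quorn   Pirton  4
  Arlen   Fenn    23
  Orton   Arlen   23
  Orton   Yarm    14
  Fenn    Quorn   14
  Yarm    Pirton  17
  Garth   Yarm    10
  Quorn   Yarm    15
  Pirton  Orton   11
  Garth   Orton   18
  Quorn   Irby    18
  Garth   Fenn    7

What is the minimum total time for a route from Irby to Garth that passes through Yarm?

Shortest Irby→Yarm: Irby → Quorn → Yarm = 33
Best Yarm to Garth: Yarm → Garth costing 10
Total via Yarm: 33 + 10 = 43 min.

43 min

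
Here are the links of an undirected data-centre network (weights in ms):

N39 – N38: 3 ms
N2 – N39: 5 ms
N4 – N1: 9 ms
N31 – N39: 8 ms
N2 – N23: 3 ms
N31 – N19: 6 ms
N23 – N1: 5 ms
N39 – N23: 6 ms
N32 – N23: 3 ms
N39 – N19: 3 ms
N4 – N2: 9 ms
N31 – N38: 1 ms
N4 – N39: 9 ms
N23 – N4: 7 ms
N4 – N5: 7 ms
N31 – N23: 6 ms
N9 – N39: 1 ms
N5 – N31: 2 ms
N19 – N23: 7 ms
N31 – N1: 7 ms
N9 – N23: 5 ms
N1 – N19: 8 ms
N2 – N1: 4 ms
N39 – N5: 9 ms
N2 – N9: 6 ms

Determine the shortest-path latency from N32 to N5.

11 ms

Running Dijkstra from N32:
N32: 0
N23: 3  (via N32)
N2: 6  (via N23)
N9: 8  (via N23)
N1: 8  (via N23)
N39: 9  (via N23)
N31: 9  (via N23)
N19: 10  (via N23)
N38: 10  (via N31)
N4: 10  (via N23)
N5: 11  (via N31)
Shortest route: N32 → N23 → N31 → N5 = 11 ms.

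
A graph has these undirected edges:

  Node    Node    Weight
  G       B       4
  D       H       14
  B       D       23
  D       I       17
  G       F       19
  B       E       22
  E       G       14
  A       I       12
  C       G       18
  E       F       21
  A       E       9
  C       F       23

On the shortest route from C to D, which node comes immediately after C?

G

Compare a few routes:
C → F → G → B → D: 23+19+4+23 = 69
C → G → B → D: 18+4+23 = 45
C → G → E → A → I → D: 18+14+9+12+17 = 70
C → G → E → B → D: 18+14+22+23 = 77
Cheapest is C → G → B → D at 45.
So from C the first move is to G.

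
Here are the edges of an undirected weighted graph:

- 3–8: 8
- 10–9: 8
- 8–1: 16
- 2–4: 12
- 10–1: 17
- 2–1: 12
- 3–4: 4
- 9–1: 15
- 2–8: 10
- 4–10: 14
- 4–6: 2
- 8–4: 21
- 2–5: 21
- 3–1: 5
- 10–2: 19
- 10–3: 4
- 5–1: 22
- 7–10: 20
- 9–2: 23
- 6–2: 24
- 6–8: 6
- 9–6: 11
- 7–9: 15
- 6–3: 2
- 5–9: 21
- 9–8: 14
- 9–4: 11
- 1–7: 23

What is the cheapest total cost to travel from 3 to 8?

Candidate routes:
3 - 4 - 6 - 8: 4+2+6 = 12
3 - 8: 8 = 8
Cheapest is 3 - 8 at 8.

8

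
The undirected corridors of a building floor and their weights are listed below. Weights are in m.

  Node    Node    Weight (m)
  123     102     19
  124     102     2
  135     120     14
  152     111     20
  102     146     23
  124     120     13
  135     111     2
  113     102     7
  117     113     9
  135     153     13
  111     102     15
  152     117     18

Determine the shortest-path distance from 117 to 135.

33 m

Settle nodes by increasing distance from 117:
117: 0
113: 9  (via 117)
102: 16  (via 113)
152: 18  (via 117)
124: 18  (via 102)
120: 31  (via 124)
111: 31  (via 102)
135: 33  (via 111)
Shortest route: 117–113–102–111–135 = 33 m.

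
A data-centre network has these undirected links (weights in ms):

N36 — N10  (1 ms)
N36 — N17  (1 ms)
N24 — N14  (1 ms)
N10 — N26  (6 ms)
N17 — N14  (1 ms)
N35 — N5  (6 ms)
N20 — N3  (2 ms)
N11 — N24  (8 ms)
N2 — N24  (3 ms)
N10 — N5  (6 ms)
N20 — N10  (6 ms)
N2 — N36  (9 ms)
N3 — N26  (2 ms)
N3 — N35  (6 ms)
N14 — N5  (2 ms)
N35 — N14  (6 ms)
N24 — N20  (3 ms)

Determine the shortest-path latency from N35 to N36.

8 ms

Enumerating some paths:
N35 - N5 - N10 - N36: 6+6+1 = 13
N35 - N14 - N17 - N36: 6+1+1 = 8
N35 - N3 - N20 - N24 - N14 - N17 - N36: 6+2+3+1+1+1 = 14
N35 - N5 - N14 - N17 - N36: 6+2+1+1 = 10
Cheapest is N35 - N14 - N17 - N36 at 8 ms.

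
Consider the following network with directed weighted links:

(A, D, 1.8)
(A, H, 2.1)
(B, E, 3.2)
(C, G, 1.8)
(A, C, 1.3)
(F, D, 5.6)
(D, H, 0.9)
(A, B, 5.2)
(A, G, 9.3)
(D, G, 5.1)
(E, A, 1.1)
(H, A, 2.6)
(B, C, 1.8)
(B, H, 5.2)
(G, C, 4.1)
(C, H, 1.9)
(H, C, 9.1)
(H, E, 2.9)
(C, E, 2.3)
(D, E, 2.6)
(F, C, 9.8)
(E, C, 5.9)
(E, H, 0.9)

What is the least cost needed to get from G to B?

12.7

Settle nodes by increasing distance from G:
G: 0
C: 4.1  (via G)
H: 6  (via C)
E: 6.4  (via C)
A: 7.5  (via E)
D: 9.3  (via A)
B: 12.7  (via A)
Shortest route: G–C–E–A–B = 12.7.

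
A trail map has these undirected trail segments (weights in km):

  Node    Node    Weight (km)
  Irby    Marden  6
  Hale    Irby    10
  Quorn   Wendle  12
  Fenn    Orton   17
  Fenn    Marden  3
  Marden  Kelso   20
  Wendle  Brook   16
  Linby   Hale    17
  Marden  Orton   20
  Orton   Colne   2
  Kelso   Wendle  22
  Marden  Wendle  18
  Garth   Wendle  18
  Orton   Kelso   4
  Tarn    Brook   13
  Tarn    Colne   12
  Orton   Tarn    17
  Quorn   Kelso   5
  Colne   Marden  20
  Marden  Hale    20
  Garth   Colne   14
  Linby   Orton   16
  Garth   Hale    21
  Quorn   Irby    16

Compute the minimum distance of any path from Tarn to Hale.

Running Dijkstra from Tarn:
Tarn: 0
Colne: 12  (via Tarn)
Brook: 13  (via Tarn)
Orton: 14  (via Colne)
Kelso: 18  (via Orton)
Quorn: 23  (via Kelso)
Garth: 26  (via Colne)
Wendle: 29  (via Brook)
Linby: 30  (via Orton)
Fenn: 31  (via Orton)
Marden: 32  (via Colne)
Irby: 38  (via Marden)
Hale: 47  (via Garth)
Shortest route: Tarn → Colne → Garth → Hale = 47 km.

47 km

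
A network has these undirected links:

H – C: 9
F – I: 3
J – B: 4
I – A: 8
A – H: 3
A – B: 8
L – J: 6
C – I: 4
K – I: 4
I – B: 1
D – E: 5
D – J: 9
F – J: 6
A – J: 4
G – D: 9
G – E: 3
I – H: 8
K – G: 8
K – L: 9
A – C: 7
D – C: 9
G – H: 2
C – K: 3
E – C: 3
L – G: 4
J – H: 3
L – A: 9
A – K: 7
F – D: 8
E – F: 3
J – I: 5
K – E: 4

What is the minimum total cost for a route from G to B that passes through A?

13

Shortest G→A: G–H–A = 5
Best A to B: A–B costing 8
Total via A: 5 + 8 = 13.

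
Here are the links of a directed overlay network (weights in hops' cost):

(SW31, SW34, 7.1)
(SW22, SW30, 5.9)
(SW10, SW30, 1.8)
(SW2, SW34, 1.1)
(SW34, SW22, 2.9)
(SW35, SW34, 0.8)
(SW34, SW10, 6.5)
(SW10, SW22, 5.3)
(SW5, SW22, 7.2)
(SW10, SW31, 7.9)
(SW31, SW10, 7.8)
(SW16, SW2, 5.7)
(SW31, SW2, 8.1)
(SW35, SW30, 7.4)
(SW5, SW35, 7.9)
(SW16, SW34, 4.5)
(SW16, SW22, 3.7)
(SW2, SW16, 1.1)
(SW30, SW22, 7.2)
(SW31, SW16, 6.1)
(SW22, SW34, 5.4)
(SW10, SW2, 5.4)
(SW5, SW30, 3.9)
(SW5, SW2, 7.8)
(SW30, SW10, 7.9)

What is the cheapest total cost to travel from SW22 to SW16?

18.4 hops' cost

Settle nodes by increasing distance from SW22:
SW22: 0
SW34: 5.4  (via SW22)
SW30: 5.9  (via SW22)
SW10: 11.9  (via SW34)
SW2: 17.3  (via SW10)
SW16: 18.4  (via SW2)
Shortest route: SW22–SW34–SW10–SW2–SW16 = 18.4 hops' cost.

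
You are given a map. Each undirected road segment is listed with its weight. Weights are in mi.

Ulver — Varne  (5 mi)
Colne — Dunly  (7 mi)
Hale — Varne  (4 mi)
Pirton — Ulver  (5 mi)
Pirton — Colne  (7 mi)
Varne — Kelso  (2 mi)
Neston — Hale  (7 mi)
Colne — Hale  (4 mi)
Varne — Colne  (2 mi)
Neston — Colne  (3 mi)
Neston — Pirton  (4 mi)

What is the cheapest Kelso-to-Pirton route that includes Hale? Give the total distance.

Shortest Kelso→Hale: Kelso → Varne → Hale = 6
Best Hale to Pirton: Hale → Colne → Pirton costing 11
Total via Hale: 6 + 11 = 17 mi.

17 mi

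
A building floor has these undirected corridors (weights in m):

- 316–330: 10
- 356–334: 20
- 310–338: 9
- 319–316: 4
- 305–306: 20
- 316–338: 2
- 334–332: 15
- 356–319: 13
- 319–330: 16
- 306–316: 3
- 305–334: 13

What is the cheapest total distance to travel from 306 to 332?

48 m

Shortest distances from 306:
306: 0
316: 3  (via 306)
338: 5  (via 316)
319: 7  (via 316)
330: 13  (via 316)
310: 14  (via 338)
305: 20  (via 306)
356: 20  (via 319)
334: 33  (via 305)
332: 48  (via 334)
Shortest route: 306–305–334–332 = 48 m.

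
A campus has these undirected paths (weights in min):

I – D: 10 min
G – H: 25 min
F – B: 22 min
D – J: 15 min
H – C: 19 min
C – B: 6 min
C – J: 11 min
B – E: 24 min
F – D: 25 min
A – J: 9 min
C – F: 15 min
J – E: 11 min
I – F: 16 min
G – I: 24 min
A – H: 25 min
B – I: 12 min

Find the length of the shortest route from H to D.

45 min

Running Dijkstra from H:
H: 0
C: 19  (via H)
A: 25  (via H)
B: 25  (via C)
G: 25  (via H)
J: 30  (via C)
F: 34  (via C)
I: 37  (via B)
E: 41  (via J)
D: 45  (via J)
Shortest route: H → C → J → D = 45 min.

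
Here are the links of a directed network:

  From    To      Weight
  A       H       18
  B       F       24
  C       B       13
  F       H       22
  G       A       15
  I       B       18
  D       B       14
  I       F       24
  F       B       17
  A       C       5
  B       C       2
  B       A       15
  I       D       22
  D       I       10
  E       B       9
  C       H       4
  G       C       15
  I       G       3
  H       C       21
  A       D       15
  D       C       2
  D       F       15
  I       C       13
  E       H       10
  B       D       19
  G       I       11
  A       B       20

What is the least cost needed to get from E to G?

Enumerating some paths:
E → B → D → I → G: 9+19+10+3 = 41
E → H → C → B → A → D → I → G: 10+21+13+15+15+10+3 = 87
E → B → A → D → I → G: 9+15+15+10+3 = 52
E → H → C → B → D → I → G: 10+21+13+19+10+3 = 76
The minimum is 41 via E → B → D → I → G.

41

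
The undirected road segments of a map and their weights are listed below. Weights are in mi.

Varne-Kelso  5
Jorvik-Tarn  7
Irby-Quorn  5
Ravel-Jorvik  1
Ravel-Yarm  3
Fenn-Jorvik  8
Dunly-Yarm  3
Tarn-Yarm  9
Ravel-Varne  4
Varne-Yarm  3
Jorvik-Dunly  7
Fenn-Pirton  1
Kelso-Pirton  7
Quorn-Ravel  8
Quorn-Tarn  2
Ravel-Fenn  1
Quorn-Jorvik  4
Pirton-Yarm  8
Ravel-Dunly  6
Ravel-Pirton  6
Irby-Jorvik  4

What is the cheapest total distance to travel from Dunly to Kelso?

11 mi

Running Dijkstra from Dunly:
Dunly: 0
Yarm: 3  (via Dunly)
Varne: 6  (via Yarm)
Ravel: 6  (via Dunly)
Fenn: 7  (via Ravel)
Jorvik: 7  (via Dunly)
Pirton: 8  (via Fenn)
Kelso: 11  (via Varne)
Shortest route: Dunly–Yarm–Varne–Kelso = 11 mi.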